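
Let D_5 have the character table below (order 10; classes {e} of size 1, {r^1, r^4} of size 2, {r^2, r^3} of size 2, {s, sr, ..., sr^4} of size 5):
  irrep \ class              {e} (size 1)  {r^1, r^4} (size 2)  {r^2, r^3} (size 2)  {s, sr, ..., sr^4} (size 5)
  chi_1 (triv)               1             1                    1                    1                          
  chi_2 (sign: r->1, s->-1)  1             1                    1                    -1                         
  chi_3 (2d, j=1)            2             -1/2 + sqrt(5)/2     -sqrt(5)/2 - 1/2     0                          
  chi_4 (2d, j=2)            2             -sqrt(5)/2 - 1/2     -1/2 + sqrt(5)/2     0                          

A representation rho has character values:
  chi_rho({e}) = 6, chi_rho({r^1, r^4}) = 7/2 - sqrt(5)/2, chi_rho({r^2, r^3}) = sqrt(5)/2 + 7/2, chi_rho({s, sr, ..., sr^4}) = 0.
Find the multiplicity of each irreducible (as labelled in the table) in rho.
Multiplicities: chi_1: 2, chi_2: 2, chi_3: 0, chi_4: 1.

Details: Use <chi_rho, chi> = (1/|G|) sum_C |C| * chi_rho(C) * conj(chi(C)) with |G| = 10 for each irreducible chi in the table:
  <chi_rho, chi_1> = (1/10)[1*(6)*conj(1) + 2*(7/2 - sqrt(5)/2)*conj(1) + 2*(sqrt(5)/2 + 7/2)*conj(1) + 5*(0)*conj(1)]
      = (1/10)[(6) + (7 - sqrt(5)) + (sqrt(5) + 7) + (0)] = 20/10 = 2
  <chi_rho, chi_2> = (1/10)[1*(6)*conj(1) + 2*(7/2 - sqrt(5)/2)*conj(1) + 2*(sqrt(5)/2 + 7/2)*conj(1) + 5*(0)*conj(-1)]
      = (1/10)[(6) + (7 - sqrt(5)) + (sqrt(5) + 7) + (0)] = 20/10 = 2
  <chi_rho, chi_3> = (1/10)[1*(6)*conj(2) + 2*(7/2 - sqrt(5)/2)*conj(-1/2 + sqrt(5)/2) + 2*(sqrt(5)/2 + 7/2)*conj(-sqrt(5)/2 - 1/2) + 5*(0)*conj(0)]
      = (1/10)[(12) + (-6 + 4*sqrt(5)) + (-4*sqrt(5) - 6) + (0)] = 0/10 = 0
  <chi_rho, chi_4> = (1/10)[1*(6)*conj(2) + 2*(7/2 - sqrt(5)/2)*conj(-sqrt(5)/2 - 1/2) + 2*(sqrt(5)/2 + 7/2)*conj(-1/2 + sqrt(5)/2) + 5*(0)*conj(0)]
      = (1/10)[(12) + (-3*sqrt(5) - 1) + (-1 + 3*sqrt(5)) + (0)] = 10/10 = 1
Dimension check: dim(rho) = sum (mult * dim) = 2*1 + 2*1 + 0*2 + 1*2 = 6 = chi_rho(e) = 6.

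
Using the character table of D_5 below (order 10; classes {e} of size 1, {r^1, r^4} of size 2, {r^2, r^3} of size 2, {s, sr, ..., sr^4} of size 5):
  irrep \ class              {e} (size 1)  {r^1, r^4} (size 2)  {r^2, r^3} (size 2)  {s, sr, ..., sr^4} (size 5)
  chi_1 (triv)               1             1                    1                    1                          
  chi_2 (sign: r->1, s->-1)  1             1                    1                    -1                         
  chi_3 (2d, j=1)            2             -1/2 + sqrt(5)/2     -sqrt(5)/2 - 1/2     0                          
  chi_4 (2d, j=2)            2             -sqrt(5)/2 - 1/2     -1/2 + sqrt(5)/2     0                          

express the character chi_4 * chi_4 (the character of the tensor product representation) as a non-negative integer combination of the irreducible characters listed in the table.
chi_4 tensor chi_4 = chi_1 + chi_2 + chi_3 (all other irreducibles have multiplicity 0).

Solution. The character of a tensor product is the pointwise product (chi_4 * chi_4)(C) = chi_4(C) * chi_4(C):
  {e}: (2)*(2), {r^1, r^4}: (-sqrt(5)/2 - 1/2)*(-sqrt(5)/2 - 1/2), {r^2, r^3}: (-1/2 + sqrt(5)/2)*(-1/2 + sqrt(5)/2), {s, sr, ..., sr^4}: (0)*(0)
so (chi_4 * chi_4) takes values
  {e} -> 4, {r^1, r^4} -> sqrt(5)/2 + 3/2, {r^2, r^3} -> 3/2 - sqrt(5)/2, {s, sr, ..., sr^4} -> 0.
Now take the inner product of this character with each irreducible chi from the table, <chi_4*chi_4, chi> = (1/10) sum_C |C| (chi_4*chi_4)(C) conj(chi(C)):
  <chi_4*chi_4, chi_1> = (1/10)[1*(4)*conj(1) + 2*(sqrt(5)/2 + 3/2)*conj(1) + 2*(3/2 - sqrt(5)/2)*conj(1) + 5*(0)*conj(1)]
      = (1/10)[(4) + (sqrt(5) + 3) + (3 - sqrt(5)) + (0)] = 10/10 = 1
  <chi_4*chi_4, chi_2> = (1/10)[1*(4)*conj(1) + 2*(sqrt(5)/2 + 3/2)*conj(1) + 2*(3/2 - sqrt(5)/2)*conj(1) + 5*(0)*conj(-1)]
      = (1/10)[(4) + (sqrt(5) + 3) + (3 - sqrt(5)) + (0)] = 10/10 = 1
  <chi_4*chi_4, chi_3> = (1/10)[1*(4)*conj(2) + 2*(sqrt(5)/2 + 3/2)*conj(-1/2 + sqrt(5)/2) + 2*(3/2 - sqrt(5)/2)*conj(-sqrt(5)/2 - 1/2) + 5*(0)*conj(0)]
      = (1/10)[(8) + (1 + sqrt(5)) + (1 - sqrt(5)) + (0)] = 10/10 = 1
  <chi_4*chi_4, chi_4> = (1/10)[1*(4)*conj(2) + 2*(sqrt(5)/2 + 3/2)*conj(-sqrt(5)/2 - 1/2) + 2*(3/2 - sqrt(5)/2)*conj(-1/2 + sqrt(5)/2) + 5*(0)*conj(0)]
      = (1/10)[(8) + (-2*sqrt(5) - 4) + (-4 + 2*sqrt(5)) + (0)] = 0/10 = 0
Hence the multiplicities are chi_1: 1, chi_2: 1, chi_3: 1. Dimension check: dim(chi_4)*dim(chi_4) = 2*2 = 4 and sum (mult * dim) = 1*1 + 1*1 + 1*2 = 4.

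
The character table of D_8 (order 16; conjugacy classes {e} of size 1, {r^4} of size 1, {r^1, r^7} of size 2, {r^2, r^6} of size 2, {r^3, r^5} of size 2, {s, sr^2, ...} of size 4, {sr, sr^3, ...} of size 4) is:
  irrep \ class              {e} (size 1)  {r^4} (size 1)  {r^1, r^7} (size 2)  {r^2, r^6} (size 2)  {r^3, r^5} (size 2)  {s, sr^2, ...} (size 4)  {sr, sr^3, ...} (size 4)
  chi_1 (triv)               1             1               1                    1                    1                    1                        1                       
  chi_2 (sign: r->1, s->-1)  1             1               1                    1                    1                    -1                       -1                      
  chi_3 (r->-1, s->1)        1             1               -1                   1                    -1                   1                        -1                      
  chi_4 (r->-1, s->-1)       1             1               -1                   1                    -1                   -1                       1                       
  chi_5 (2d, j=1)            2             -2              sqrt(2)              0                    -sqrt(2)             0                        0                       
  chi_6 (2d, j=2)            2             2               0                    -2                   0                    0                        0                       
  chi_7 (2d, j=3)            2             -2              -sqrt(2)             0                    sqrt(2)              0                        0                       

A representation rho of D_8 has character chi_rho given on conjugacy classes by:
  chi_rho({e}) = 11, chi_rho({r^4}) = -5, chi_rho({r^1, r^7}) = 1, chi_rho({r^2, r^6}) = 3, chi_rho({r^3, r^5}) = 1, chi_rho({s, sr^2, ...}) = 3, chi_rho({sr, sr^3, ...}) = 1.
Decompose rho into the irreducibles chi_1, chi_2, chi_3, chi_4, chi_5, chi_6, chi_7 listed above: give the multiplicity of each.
Multiplicities: chi_1: 2, chi_2: 0, chi_3: 1, chi_4: 0, chi_5: 2, chi_6: 0, chi_7: 2.

Explanation: Use <chi_rho, chi> = (1/|G|) sum_C |C| * chi_rho(C) * conj(chi(C)) with |G| = 16 for each irreducible chi in the table:
  <chi_rho, chi_1> = (1/16)[1*(11)*conj(1) + 1*(-5)*conj(1) + 2*(1)*conj(1) + 2*(3)*conj(1) + 2*(1)*conj(1) + 4*(3)*conj(1) + 4*(1)*conj(1)]
      = (1/16)[(11) + (-5) + (2) + (6) + (2) + (12) + (4)] = 32/16 = 2
  <chi_rho, chi_2> = (1/16)[1*(11)*conj(1) + 1*(-5)*conj(1) + 2*(1)*conj(1) + 2*(3)*conj(1) + 2*(1)*conj(1) + 4*(3)*conj(-1) + 4*(1)*conj(-1)]
      = (1/16)[(11) + (-5) + (2) + (6) + (2) + (-12) + (-4)] = 0/16 = 0
  <chi_rho, chi_3> = (1/16)[1*(11)*conj(1) + 1*(-5)*conj(1) + 2*(1)*conj(-1) + 2*(3)*conj(1) + 2*(1)*conj(-1) + 4*(3)*conj(1) + 4*(1)*conj(-1)]
      = (1/16)[(11) + (-5) + (-2) + (6) + (-2) + (12) + (-4)] = 16/16 = 1
  <chi_rho, chi_4> = (1/16)[1*(11)*conj(1) + 1*(-5)*conj(1) + 2*(1)*conj(-1) + 2*(3)*conj(1) + 2*(1)*conj(-1) + 4*(3)*conj(-1) + 4*(1)*conj(1)]
      = (1/16)[(11) + (-5) + (-2) + (6) + (-2) + (-12) + (4)] = 0/16 = 0
  <chi_rho, chi_5> = (1/16)[1*(11)*conj(2) + 1*(-5)*conj(-2) + 2*(1)*conj(sqrt(2)) + 2*(3)*conj(0) + 2*(1)*conj(-sqrt(2)) + 4*(3)*conj(0) + 4*(1)*conj(0)]
      = (1/16)[(22) + (10) + (2*sqrt(2)) + (0) + (-2*sqrt(2)) + (0) + (0)] = 32/16 = 2
  <chi_rho, chi_6> = (1/16)[1*(11)*conj(2) + 1*(-5)*conj(2) + 2*(1)*conj(0) + 2*(3)*conj(-2) + 2*(1)*conj(0) + 4*(3)*conj(0) + 4*(1)*conj(0)]
      = (1/16)[(22) + (-10) + (0) + (-12) + (0) + (0) + (0)] = 0/16 = 0
  <chi_rho, chi_7> = (1/16)[1*(11)*conj(2) + 1*(-5)*conj(-2) + 2*(1)*conj(-sqrt(2)) + 2*(3)*conj(0) + 2*(1)*conj(sqrt(2)) + 4*(3)*conj(0) + 4*(1)*conj(0)]
      = (1/16)[(22) + (10) + (-2*sqrt(2)) + (0) + (2*sqrt(2)) + (0) + (0)] = 32/16 = 2
Dimension check: dim(rho) = sum (mult * dim) = 2*1 + 0*1 + 1*1 + 0*1 + 2*2 + 0*2 + 2*2 = 11 = chi_rho(e) = 11.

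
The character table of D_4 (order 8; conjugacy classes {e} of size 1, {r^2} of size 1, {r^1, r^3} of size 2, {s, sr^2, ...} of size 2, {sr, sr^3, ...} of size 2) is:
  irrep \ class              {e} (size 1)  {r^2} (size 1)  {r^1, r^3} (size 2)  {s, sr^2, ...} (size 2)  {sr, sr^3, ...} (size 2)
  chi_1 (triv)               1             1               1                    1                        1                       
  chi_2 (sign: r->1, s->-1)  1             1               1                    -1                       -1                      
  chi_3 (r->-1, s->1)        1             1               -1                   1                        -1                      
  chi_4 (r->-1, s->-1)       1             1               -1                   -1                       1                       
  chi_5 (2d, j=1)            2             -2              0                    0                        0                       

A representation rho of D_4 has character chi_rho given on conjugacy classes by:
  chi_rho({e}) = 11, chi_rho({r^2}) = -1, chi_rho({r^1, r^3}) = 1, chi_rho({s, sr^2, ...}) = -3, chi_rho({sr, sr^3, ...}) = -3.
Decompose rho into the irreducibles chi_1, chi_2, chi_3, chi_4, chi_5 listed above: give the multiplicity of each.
Multiplicities: chi_1: 0, chi_2: 3, chi_3: 1, chi_4: 1, chi_5: 3.

Solution. Use <chi_rho, chi> = (1/|G|) sum_C |C| * chi_rho(C) * conj(chi(C)) with |G| = 8 for each irreducible chi in the table:
  <chi_rho, chi_1> = (1/8)[1*(11)*conj(1) + 1*(-1)*conj(1) + 2*(1)*conj(1) + 2*(-3)*conj(1) + 2*(-3)*conj(1)]
      = (1/8)[(11) + (-1) + (2) + (-6) + (-6)] = 0/8 = 0
  <chi_rho, chi_2> = (1/8)[1*(11)*conj(1) + 1*(-1)*conj(1) + 2*(1)*conj(1) + 2*(-3)*conj(-1) + 2*(-3)*conj(-1)]
      = (1/8)[(11) + (-1) + (2) + (6) + (6)] = 24/8 = 3
  <chi_rho, chi_3> = (1/8)[1*(11)*conj(1) + 1*(-1)*conj(1) + 2*(1)*conj(-1) + 2*(-3)*conj(1) + 2*(-3)*conj(-1)]
      = (1/8)[(11) + (-1) + (-2) + (-6) + (6)] = 8/8 = 1
  <chi_rho, chi_4> = (1/8)[1*(11)*conj(1) + 1*(-1)*conj(1) + 2*(1)*conj(-1) + 2*(-3)*conj(-1) + 2*(-3)*conj(1)]
      = (1/8)[(11) + (-1) + (-2) + (6) + (-6)] = 8/8 = 1
  <chi_rho, chi_5> = (1/8)[1*(11)*conj(2) + 1*(-1)*conj(-2) + 2*(1)*conj(0) + 2*(-3)*conj(0) + 2*(-3)*conj(0)]
      = (1/8)[(22) + (2) + (0) + (0) + (0)] = 24/8 = 3
Dimension check: dim(rho) = sum (mult * dim) = 0*1 + 3*1 + 1*1 + 1*1 + 3*2 = 11 = chi_rho(e) = 11.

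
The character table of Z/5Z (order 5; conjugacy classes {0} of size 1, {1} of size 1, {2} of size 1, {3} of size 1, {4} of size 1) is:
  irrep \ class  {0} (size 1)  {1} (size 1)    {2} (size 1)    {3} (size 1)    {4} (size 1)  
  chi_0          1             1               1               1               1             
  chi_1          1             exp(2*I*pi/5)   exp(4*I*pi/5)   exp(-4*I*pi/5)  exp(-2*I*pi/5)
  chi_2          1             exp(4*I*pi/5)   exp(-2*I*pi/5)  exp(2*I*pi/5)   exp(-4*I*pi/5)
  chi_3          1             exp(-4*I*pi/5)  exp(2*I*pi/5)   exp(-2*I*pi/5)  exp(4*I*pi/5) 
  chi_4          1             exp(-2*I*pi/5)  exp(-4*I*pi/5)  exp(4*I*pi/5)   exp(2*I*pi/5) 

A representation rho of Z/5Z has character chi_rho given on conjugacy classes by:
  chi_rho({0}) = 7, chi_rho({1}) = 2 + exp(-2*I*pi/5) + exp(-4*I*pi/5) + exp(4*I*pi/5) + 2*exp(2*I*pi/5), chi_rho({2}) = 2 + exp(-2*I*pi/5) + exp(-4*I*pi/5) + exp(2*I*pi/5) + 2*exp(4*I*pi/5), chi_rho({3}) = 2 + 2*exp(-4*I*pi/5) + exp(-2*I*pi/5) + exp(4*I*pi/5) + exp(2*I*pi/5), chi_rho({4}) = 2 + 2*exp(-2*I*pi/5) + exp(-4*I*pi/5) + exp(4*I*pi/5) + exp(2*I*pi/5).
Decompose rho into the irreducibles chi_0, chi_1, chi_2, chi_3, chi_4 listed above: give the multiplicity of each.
Multiplicities: chi_0: 2, chi_1: 2, chi_2: 1, chi_3: 1, chi_4: 1.

Justification: Use <chi_rho, chi> = (1/|G|) sum_C |C| * chi_rho(C) * conj(chi(C)) with |G| = 5 for each irreducible chi in the table:
  <chi_rho, chi_0> = (1/5)[1*(7)*conj(1) + 1*(2 + exp(-2*I*pi/5) + exp(-4*I*pi/5) + exp(4*I*pi/5) + 2*exp(2*I*pi/5))*conj(1) + 1*(2 + exp(-2*I*pi/5) + exp(-4*I*pi/5) + exp(2*I*pi/5) + 2*exp(4*I*pi/5))*conj(1) + 1*(2 + 2*exp(-4*I*pi/5) + exp(-2*I*pi/5) + exp(4*I*pi/5) + exp(2*I*pi/5))*conj(1) + 1*(2 + 2*exp(-2*I*pi/5) + exp(-4*I*pi/5) + exp(4*I*pi/5) + exp(2*I*pi/5))*conj(1)]
      = (1/5)[(7) + (2 + exp(-2*I*pi/5) + exp(-4*I*pi/5) + exp(4*I*pi/5) + 2*exp(2*I*pi/5)) + (2 + exp(-2*I*pi/5) + exp(-4*I*pi/5) + exp(2*I*pi/5) + 2*exp(4*I*pi/5)) + (2 + 2*exp(-4*I*pi/5) + exp(-2*I*pi/5) + exp(4*I*pi/5) + exp(2*I*pi/5)) + (2 + 2*exp(-2*I*pi/5) + exp(-4*I*pi/5) + exp(4*I*pi/5) + exp(2*I*pi/5))] = 10/5 = 2
  <chi_rho, chi_1> = (1/5)[1*(7)*conj(1) + 1*(2 + exp(-2*I*pi/5) + exp(-4*I*pi/5) + exp(4*I*pi/5) + 2*exp(2*I*pi/5))*conj(exp(2*I*pi/5)) + 1*(2 + exp(-2*I*pi/5) + exp(-4*I*pi/5) + exp(2*I*pi/5) + 2*exp(4*I*pi/5))*conj(exp(4*I*pi/5)) + 1*(2 + 2*exp(-4*I*pi/5) + exp(-2*I*pi/5) + exp(4*I*pi/5) + exp(2*I*pi/5))*conj(exp(-4*I*pi/5)) + 1*(2 + 2*exp(-2*I*pi/5) + exp(-4*I*pi/5) + exp(4*I*pi/5) + exp(2*I*pi/5))*conj(exp(-2*I*pi/5))]
      = (1/5)[(7) + (2 + 2*exp(-2*I*pi/5) + exp(-4*I*pi/5) + exp(4*I*pi/5) + exp(2*I*pi/5)) + (2 + 2*exp(-4*I*pi/5) + exp(-2*I*pi/5) + exp(4*I*pi/5) + exp(2*I*pi/5)) + (2 + exp(-2*I*pi/5) + exp(-4*I*pi/5) + exp(2*I*pi/5) + 2*exp(4*I*pi/5)) + (2 + exp(-2*I*pi/5) + exp(-4*I*pi/5) + exp(4*I*pi/5) + 2*exp(2*I*pi/5))] = 10/5 = 2
  <chi_rho, chi_2> = (1/5)[1*(7)*conj(1) + 1*(2 + exp(-2*I*pi/5) + exp(-4*I*pi/5) + exp(4*I*pi/5) + 2*exp(2*I*pi/5))*conj(exp(4*I*pi/5)) + 1*(2 + exp(-2*I*pi/5) + exp(-4*I*pi/5) + exp(2*I*pi/5) + 2*exp(4*I*pi/5))*conj(exp(-2*I*pi/5)) + 1*(2 + 2*exp(-4*I*pi/5) + exp(-2*I*pi/5) + exp(4*I*pi/5) + exp(2*I*pi/5))*conj(exp(2*I*pi/5)) + 1*(2 + 2*exp(-2*I*pi/5) + exp(-4*I*pi/5) + exp(4*I*pi/5) + exp(2*I*pi/5))*conj(exp(-4*I*pi/5))]
      = (1/5)[(7) + (1 + 2*exp(-2*I*pi/5) + 2*exp(-4*I*pi/5) + exp(4*I*pi/5) + exp(2*I*pi/5)) + (1 + 2*exp(-4*I*pi/5) + exp(-2*I*pi/5) + exp(4*I*pi/5) + 2*exp(2*I*pi/5)) + (1 + 2*exp(-2*I*pi/5) + exp(-4*I*pi/5) + exp(2*I*pi/5) + 2*exp(4*I*pi/5)) + (1 + exp(-2*I*pi/5) + exp(-4*I*pi/5) + 2*exp(4*I*pi/5) + 2*exp(2*I*pi/5))] = 5/5 = 1
  <chi_rho, chi_3> = (1/5)[1*(7)*conj(1) + 1*(2 + exp(-2*I*pi/5) + exp(-4*I*pi/5) + exp(4*I*pi/5) + 2*exp(2*I*pi/5))*conj(exp(-4*I*pi/5)) + 1*(2 + exp(-2*I*pi/5) + exp(-4*I*pi/5) + exp(2*I*pi/5) + 2*exp(4*I*pi/5))*conj(exp(2*I*pi/5)) + 1*(2 + 2*exp(-4*I*pi/5) + exp(-2*I*pi/5) + exp(4*I*pi/5) + exp(2*I*pi/5))*conj(exp(-2*I*pi/5)) + 1*(2 + 2*exp(-2*I*pi/5) + exp(-4*I*pi/5) + exp(4*I*pi/5) + exp(2*I*pi/5))*conj(exp(4*I*pi/5))]
      = (1/5)[(7) + (1 + 2*exp(-4*I*pi/5) + exp(-2*I*pi/5) + exp(2*I*pi/5) + 2*exp(4*I*pi/5)) + (1 + 2*exp(-2*I*pi/5) + exp(-4*I*pi/5) + exp(4*I*pi/5) + 2*exp(2*I*pi/5)) + (1 + 2*exp(-2*I*pi/5) + exp(-4*I*pi/5) + exp(4*I*pi/5) + 2*exp(2*I*pi/5)) + (1 + 2*exp(-4*I*pi/5) + exp(-2*I*pi/5) + exp(2*I*pi/5) + 2*exp(4*I*pi/5))] = 5/5 = 1
  <chi_rho, chi_4> = (1/5)[1*(7)*conj(1) + 1*(2 + exp(-2*I*pi/5) + exp(-4*I*pi/5) + exp(4*I*pi/5) + 2*exp(2*I*pi/5))*conj(exp(-2*I*pi/5)) + 1*(2 + exp(-2*I*pi/5) + exp(-4*I*pi/5) + exp(2*I*pi/5) + 2*exp(4*I*pi/5))*conj(exp(-4*I*pi/5)) + 1*(2 + 2*exp(-4*I*pi/5) + exp(-2*I*pi/5) + exp(4*I*pi/5) + exp(2*I*pi/5))*conj(exp(4*I*pi/5)) + 1*(2 + 2*exp(-2*I*pi/5) + exp(-4*I*pi/5) + exp(4*I*pi/5) + exp(2*I*pi/5))*conj(exp(2*I*pi/5))]
      = (1/5)[(7) + (1 + exp(-2*I*pi/5) + exp(-4*I*pi/5) + 2*exp(4*I*pi/5) + 2*exp(2*I*pi/5)) + (1 + 2*exp(-2*I*pi/5) + exp(-4*I*pi/5) + exp(2*I*pi/5) + 2*exp(4*I*pi/5)) + (1 + 2*exp(-4*I*pi/5) + exp(-2*I*pi/5) + exp(4*I*pi/5) + 2*exp(2*I*pi/5)) + (1 + 2*exp(-2*I*pi/5) + 2*exp(-4*I*pi/5) + exp(4*I*pi/5) + exp(2*I*pi/5))] = 5/5 = 1
(Exp terms are combined using exp(i*s)*conj(exp(i*t)) = exp(i*(s-t)), and sums of them are collapsed using the identity that for every m > 1 the m distinct m-th roots of unity sum to 0, e.g. 1 + exp(2*I*pi/3) + exp(-2*I*pi/3) = 0.)
Dimension check: dim(rho) = sum (mult * dim) = 2*1 + 2*1 + 1*1 + 1*1 + 1*1 = 7 = chi_rho(e) = 7.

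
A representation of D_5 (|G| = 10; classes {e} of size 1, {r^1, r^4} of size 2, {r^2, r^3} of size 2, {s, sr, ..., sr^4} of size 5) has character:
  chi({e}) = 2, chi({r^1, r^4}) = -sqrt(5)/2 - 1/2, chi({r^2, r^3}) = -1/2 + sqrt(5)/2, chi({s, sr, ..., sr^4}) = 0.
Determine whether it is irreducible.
Irreducible: <chi, chi> = 1.

Working: <chi, chi> = (1/|G|) sum_C |C| * |chi(C)|^2 = (1/10)[1*|2|^2 + 2*|-sqrt(5)/2 - 1/2|^2 + 2*|-1/2 + sqrt(5)/2|^2 + 5*|0|^2]
  = (1/10)[(4) + (sqrt(5) + 3) + (3 - sqrt(5)) + (0)] = 10/10 = 1.
A character is irreducible iff <chi, chi> = 1, so this representation is irreducible.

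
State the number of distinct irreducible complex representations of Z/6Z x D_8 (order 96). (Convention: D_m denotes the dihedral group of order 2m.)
42

Explanation: The number of irreducible complex representations of a finite group equals its number of conjugacy classes. For a direct product, #classes(G x H) = #classes(G) * #classes(H). Z/6Z has 6 classes (abelian), D_8 has 7 classes, so 6 * 7 = 42, so Z/6Z x D_8 (order 96) has exactly 42 irreducible complex representations.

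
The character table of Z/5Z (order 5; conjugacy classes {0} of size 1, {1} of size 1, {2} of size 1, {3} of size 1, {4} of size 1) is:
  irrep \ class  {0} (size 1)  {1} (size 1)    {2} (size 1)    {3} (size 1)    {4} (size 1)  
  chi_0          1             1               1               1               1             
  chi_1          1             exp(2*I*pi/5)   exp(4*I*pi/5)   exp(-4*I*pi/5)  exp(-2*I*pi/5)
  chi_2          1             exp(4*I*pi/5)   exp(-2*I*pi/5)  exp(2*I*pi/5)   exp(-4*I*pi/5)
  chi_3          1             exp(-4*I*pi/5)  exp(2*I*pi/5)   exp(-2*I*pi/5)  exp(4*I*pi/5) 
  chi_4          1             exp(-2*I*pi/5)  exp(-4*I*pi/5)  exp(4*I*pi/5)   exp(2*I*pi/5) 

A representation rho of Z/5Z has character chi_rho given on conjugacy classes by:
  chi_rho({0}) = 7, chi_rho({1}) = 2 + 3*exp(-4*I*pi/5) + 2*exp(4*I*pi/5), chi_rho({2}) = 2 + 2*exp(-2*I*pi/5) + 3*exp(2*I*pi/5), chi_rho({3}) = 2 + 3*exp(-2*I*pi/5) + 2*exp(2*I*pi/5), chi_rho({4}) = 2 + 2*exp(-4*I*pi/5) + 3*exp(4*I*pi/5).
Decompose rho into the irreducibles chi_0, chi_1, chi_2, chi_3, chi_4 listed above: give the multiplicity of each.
Multiplicities: chi_0: 2, chi_1: 0, chi_2: 2, chi_3: 3, chi_4: 0.

Use <chi_rho, chi> = (1/|G|) sum_C |C| * chi_rho(C) * conj(chi(C)) with |G| = 5 for each irreducible chi in the table:
  <chi_rho, chi_0> = (1/5)[1*(7)*conj(1) + 1*(2 + 3*exp(-4*I*pi/5) + 2*exp(4*I*pi/5))*conj(1) + 1*(2 + 2*exp(-2*I*pi/5) + 3*exp(2*I*pi/5))*conj(1) + 1*(2 + 3*exp(-2*I*pi/5) + 2*exp(2*I*pi/5))*conj(1) + 1*(2 + 2*exp(-4*I*pi/5) + 3*exp(4*I*pi/5))*conj(1)]
      = (1/5)[(7) + (2 + 3*exp(-4*I*pi/5) + 2*exp(4*I*pi/5)) + (2 + 2*exp(-2*I*pi/5) + 3*exp(2*I*pi/5)) + (2 + 3*exp(-2*I*pi/5) + 2*exp(2*I*pi/5)) + (2 + 2*exp(-4*I*pi/5) + 3*exp(4*I*pi/5))] = 10/5 = 2
  <chi_rho, chi_1> = (1/5)[1*(7)*conj(1) + 1*(2 + 3*exp(-4*I*pi/5) + 2*exp(4*I*pi/5))*conj(exp(2*I*pi/5)) + 1*(2 + 2*exp(-2*I*pi/5) + 3*exp(2*I*pi/5))*conj(exp(4*I*pi/5)) + 1*(2 + 3*exp(-2*I*pi/5) + 2*exp(2*I*pi/5))*conj(exp(-4*I*pi/5)) + 1*(2 + 2*exp(-4*I*pi/5) + 3*exp(4*I*pi/5))*conj(exp(-2*I*pi/5))]
      = (1/5)[(7) + (2*exp(-2*I*pi/5) + 3*exp(4*I*pi/5) + 2*exp(2*I*pi/5)) + (3*exp(-2*I*pi/5) + 2*exp(-4*I*pi/5) + 2*exp(4*I*pi/5)) + (2*exp(-4*I*pi/5) + 2*exp(4*I*pi/5) + 3*exp(2*I*pi/5)) + (2*exp(-2*I*pi/5) + 3*exp(-4*I*pi/5) + 2*exp(2*I*pi/5))] = 0/5 = 0
  <chi_rho, chi_2> = (1/5)[1*(7)*conj(1) + 1*(2 + 3*exp(-4*I*pi/5) + 2*exp(4*I*pi/5))*conj(exp(4*I*pi/5)) + 1*(2 + 2*exp(-2*I*pi/5) + 3*exp(2*I*pi/5))*conj(exp(-2*I*pi/5)) + 1*(2 + 3*exp(-2*I*pi/5) + 2*exp(2*I*pi/5))*conj(exp(2*I*pi/5)) + 1*(2 + 2*exp(-4*I*pi/5) + 3*exp(4*I*pi/5))*conj(exp(-4*I*pi/5))]
      = (1/5)[(7) + (2 + 2*exp(-4*I*pi/5) + 3*exp(2*I*pi/5)) + (2 + 3*exp(4*I*pi/5) + 2*exp(2*I*pi/5)) + (2 + 2*exp(-2*I*pi/5) + 3*exp(-4*I*pi/5)) + (2 + 3*exp(-2*I*pi/5) + 2*exp(4*I*pi/5))] = 10/5 = 2
  <chi_rho, chi_3> = (1/5)[1*(7)*conj(1) + 1*(2 + 3*exp(-4*I*pi/5) + 2*exp(4*I*pi/5))*conj(exp(-4*I*pi/5)) + 1*(2 + 2*exp(-2*I*pi/5) + 3*exp(2*I*pi/5))*conj(exp(2*I*pi/5)) + 1*(2 + 3*exp(-2*I*pi/5) + 2*exp(2*I*pi/5))*conj(exp(-2*I*pi/5)) + 1*(2 + 2*exp(-4*I*pi/5) + 3*exp(4*I*pi/5))*conj(exp(4*I*pi/5))]
      = (1/5)[(7) + (3 + 2*exp(-2*I*pi/5) + 2*exp(4*I*pi/5)) + (3 + 2*exp(-2*I*pi/5) + 2*exp(-4*I*pi/5)) + (3 + 2*exp(4*I*pi/5) + 2*exp(2*I*pi/5)) + (3 + 2*exp(-4*I*pi/5) + 2*exp(2*I*pi/5))] = 15/5 = 3
  <chi_rho, chi_4> = (1/5)[1*(7)*conj(1) + 1*(2 + 3*exp(-4*I*pi/5) + 2*exp(4*I*pi/5))*conj(exp(-2*I*pi/5)) + 1*(2 + 2*exp(-2*I*pi/5) + 3*exp(2*I*pi/5))*conj(exp(-4*I*pi/5)) + 1*(2 + 3*exp(-2*I*pi/5) + 2*exp(2*I*pi/5))*conj(exp(4*I*pi/5)) + 1*(2 + 2*exp(-4*I*pi/5) + 3*exp(4*I*pi/5))*conj(exp(2*I*pi/5))]
      = (1/5)[(7) + (3*exp(-2*I*pi/5) + 2*exp(-4*I*pi/5) + 2*exp(2*I*pi/5)) + (3*exp(-4*I*pi/5) + 2*exp(4*I*pi/5) + 2*exp(2*I*pi/5)) + (2*exp(-2*I*pi/5) + 2*exp(-4*I*pi/5) + 3*exp(4*I*pi/5)) + (2*exp(-2*I*pi/5) + 2*exp(4*I*pi/5) + 3*exp(2*I*pi/5))] = 0/5 = 0
(Exp terms are combined using exp(i*s)*conj(exp(i*t)) = exp(i*(s-t)), and sums of them are collapsed using the identity that for every m > 1 the m distinct m-th roots of unity sum to 0, e.g. 1 + exp(2*I*pi/3) + exp(-2*I*pi/3) = 0.)
Dimension check: dim(rho) = sum (mult * dim) = 2*1 + 0*1 + 2*1 + 3*1 + 0*1 = 7 = chi_rho(e) = 7.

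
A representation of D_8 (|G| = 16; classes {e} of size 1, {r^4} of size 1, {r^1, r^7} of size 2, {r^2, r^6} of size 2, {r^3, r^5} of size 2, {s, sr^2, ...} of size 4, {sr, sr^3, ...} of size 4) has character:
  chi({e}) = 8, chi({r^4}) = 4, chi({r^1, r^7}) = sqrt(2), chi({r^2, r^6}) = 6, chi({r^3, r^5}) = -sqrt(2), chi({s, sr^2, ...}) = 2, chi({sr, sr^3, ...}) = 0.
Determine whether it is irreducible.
Not irreducible (reducible): <chi, chi> = 11 > 1.

Argument: <chi, chi> = (1/|G|) sum_C |C| * |chi(C)|^2 = (1/16)[1*|8|^2 + 1*|4|^2 + 2*|sqrt(2)|^2 + 2*|6|^2 + 2*|-sqrt(2)|^2 + 4*|2|^2 + 4*|0|^2]
  = (1/16)[(64) + (16) + (4) + (72) + (4) + (16) + (0)] = 176/16 = 11.
A character is irreducible iff <chi, chi> = 1, so this representation is reducible.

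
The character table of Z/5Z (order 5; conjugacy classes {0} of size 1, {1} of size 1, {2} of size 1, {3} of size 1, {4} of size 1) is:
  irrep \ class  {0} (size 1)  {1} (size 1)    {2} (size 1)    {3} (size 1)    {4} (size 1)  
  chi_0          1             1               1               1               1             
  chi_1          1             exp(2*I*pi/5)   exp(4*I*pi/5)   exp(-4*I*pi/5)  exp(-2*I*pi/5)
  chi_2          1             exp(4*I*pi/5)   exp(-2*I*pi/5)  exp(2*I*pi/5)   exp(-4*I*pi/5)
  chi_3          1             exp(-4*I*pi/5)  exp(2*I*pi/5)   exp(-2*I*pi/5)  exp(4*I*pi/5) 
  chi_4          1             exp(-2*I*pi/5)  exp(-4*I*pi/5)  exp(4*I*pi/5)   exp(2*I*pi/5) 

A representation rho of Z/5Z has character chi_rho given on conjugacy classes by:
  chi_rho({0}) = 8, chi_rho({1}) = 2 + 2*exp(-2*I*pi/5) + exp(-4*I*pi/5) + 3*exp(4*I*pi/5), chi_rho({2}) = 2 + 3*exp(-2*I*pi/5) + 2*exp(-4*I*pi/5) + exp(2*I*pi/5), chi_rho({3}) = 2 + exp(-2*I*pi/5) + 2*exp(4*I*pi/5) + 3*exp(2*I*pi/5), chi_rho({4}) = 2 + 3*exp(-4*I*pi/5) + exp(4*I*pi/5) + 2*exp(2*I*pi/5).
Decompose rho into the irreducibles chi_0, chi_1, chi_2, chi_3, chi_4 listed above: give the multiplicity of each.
Multiplicities: chi_0: 2, chi_1: 0, chi_2: 3, chi_3: 1, chi_4: 2.

Use <chi_rho, chi> = (1/|G|) sum_C |C| * chi_rho(C) * conj(chi(C)) with |G| = 5 for each irreducible chi in the table:
  <chi_rho, chi_0> = (1/5)[1*(8)*conj(1) + 1*(2 + 2*exp(-2*I*pi/5) + exp(-4*I*pi/5) + 3*exp(4*I*pi/5))*conj(1) + 1*(2 + 3*exp(-2*I*pi/5) + 2*exp(-4*I*pi/5) + exp(2*I*pi/5))*conj(1) + 1*(2 + exp(-2*I*pi/5) + 2*exp(4*I*pi/5) + 3*exp(2*I*pi/5))*conj(1) + 1*(2 + 3*exp(-4*I*pi/5) + exp(4*I*pi/5) + 2*exp(2*I*pi/5))*conj(1)]
      = (1/5)[(8) + (2 + 2*exp(-2*I*pi/5) + exp(-4*I*pi/5) + 3*exp(4*I*pi/5)) + (2 + 3*exp(-2*I*pi/5) + 2*exp(-4*I*pi/5) + exp(2*I*pi/5)) + (2 + exp(-2*I*pi/5) + 2*exp(4*I*pi/5) + 3*exp(2*I*pi/5)) + (2 + 3*exp(-4*I*pi/5) + exp(4*I*pi/5) + 2*exp(2*I*pi/5))] = 10/5 = 2
  <chi_rho, chi_1> = (1/5)[1*(8)*conj(1) + 1*(2 + 2*exp(-2*I*pi/5) + exp(-4*I*pi/5) + 3*exp(4*I*pi/5))*conj(exp(2*I*pi/5)) + 1*(2 + 3*exp(-2*I*pi/5) + 2*exp(-4*I*pi/5) + exp(2*I*pi/5))*conj(exp(4*I*pi/5)) + 1*(2 + exp(-2*I*pi/5) + 2*exp(4*I*pi/5) + 3*exp(2*I*pi/5))*conj(exp(-4*I*pi/5)) + 1*(2 + 3*exp(-4*I*pi/5) + exp(4*I*pi/5) + 2*exp(2*I*pi/5))*conj(exp(-2*I*pi/5))]
      = (1/5)[(8) + (2*exp(-2*I*pi/5) + 2*exp(-4*I*pi/5) + exp(4*I*pi/5) + 3*exp(2*I*pi/5)) + (2*exp(-4*I*pi/5) + exp(-2*I*pi/5) + 3*exp(4*I*pi/5) + 2*exp(2*I*pi/5)) + (2*exp(-2*I*pi/5) + 3*exp(-4*I*pi/5) + exp(2*I*pi/5) + 2*exp(4*I*pi/5)) + (3*exp(-2*I*pi/5) + exp(-4*I*pi/5) + 2*exp(4*I*pi/5) + 2*exp(2*I*pi/5))] = 0/5 = 0
  <chi_rho, chi_2> = (1/5)[1*(8)*conj(1) + 1*(2 + 2*exp(-2*I*pi/5) + exp(-4*I*pi/5) + 3*exp(4*I*pi/5))*conj(exp(4*I*pi/5)) + 1*(2 + 3*exp(-2*I*pi/5) + 2*exp(-4*I*pi/5) + exp(2*I*pi/5))*conj(exp(-2*I*pi/5)) + 1*(2 + exp(-2*I*pi/5) + 2*exp(4*I*pi/5) + 3*exp(2*I*pi/5))*conj(exp(2*I*pi/5)) + 1*(2 + 3*exp(-4*I*pi/5) + exp(4*I*pi/5) + 2*exp(2*I*pi/5))*conj(exp(-4*I*pi/5))]
      = (1/5)[(8) + (3 + 2*exp(-4*I*pi/5) + exp(2*I*pi/5) + 2*exp(4*I*pi/5)) + (3 + 2*exp(-2*I*pi/5) + exp(4*I*pi/5) + 2*exp(2*I*pi/5)) + (3 + 2*exp(-2*I*pi/5) + exp(-4*I*pi/5) + 2*exp(2*I*pi/5)) + (3 + 2*exp(-4*I*pi/5) + exp(-2*I*pi/5) + 2*exp(4*I*pi/5))] = 15/5 = 3
  <chi_rho, chi_3> = (1/5)[1*(8)*conj(1) + 1*(2 + 2*exp(-2*I*pi/5) + exp(-4*I*pi/5) + 3*exp(4*I*pi/5))*conj(exp(-4*I*pi/5)) + 1*(2 + 3*exp(-2*I*pi/5) + 2*exp(-4*I*pi/5) + exp(2*I*pi/5))*conj(exp(2*I*pi/5)) + 1*(2 + exp(-2*I*pi/5) + 2*exp(4*I*pi/5) + 3*exp(2*I*pi/5))*conj(exp(-2*I*pi/5)) + 1*(2 + 3*exp(-4*I*pi/5) + exp(4*I*pi/5) + 2*exp(2*I*pi/5))*conj(exp(4*I*pi/5))]
      = (1/5)[(8) + (1 + 3*exp(-2*I*pi/5) + 2*exp(4*I*pi/5) + 2*exp(2*I*pi/5)) + (1 + 2*exp(-2*I*pi/5) + 3*exp(-4*I*pi/5) + 2*exp(4*I*pi/5)) + (1 + 2*exp(-4*I*pi/5) + 3*exp(4*I*pi/5) + 2*exp(2*I*pi/5)) + (1 + 2*exp(-2*I*pi/5) + 2*exp(-4*I*pi/5) + 3*exp(2*I*pi/5))] = 5/5 = 1
  <chi_rho, chi_4> = (1/5)[1*(8)*conj(1) + 1*(2 + 2*exp(-2*I*pi/5) + exp(-4*I*pi/5) + 3*exp(4*I*pi/5))*conj(exp(-2*I*pi/5)) + 1*(2 + 3*exp(-2*I*pi/5) + 2*exp(-4*I*pi/5) + exp(2*I*pi/5))*conj(exp(-4*I*pi/5)) + 1*(2 + exp(-2*I*pi/5) + 2*exp(4*I*pi/5) + 3*exp(2*I*pi/5))*conj(exp(4*I*pi/5)) + 1*(2 + 3*exp(-4*I*pi/5) + exp(4*I*pi/5) + 2*exp(2*I*pi/5))*conj(exp(2*I*pi/5))]
      = (1/5)[(8) + (2 + 3*exp(-4*I*pi/5) + exp(-2*I*pi/5) + 2*exp(2*I*pi/5)) + (2 + exp(-4*I*pi/5) + 2*exp(4*I*pi/5) + 3*exp(2*I*pi/5)) + (2 + 3*exp(-2*I*pi/5) + 2*exp(-4*I*pi/5) + exp(4*I*pi/5)) + (2 + 2*exp(-2*I*pi/5) + exp(2*I*pi/5) + 3*exp(4*I*pi/5))] = 10/5 = 2
(Exp terms are combined using exp(i*s)*conj(exp(i*t)) = exp(i*(s-t)), and sums of them are collapsed using the identity that for every m > 1 the m distinct m-th roots of unity sum to 0, e.g. 1 + exp(2*I*pi/3) + exp(-2*I*pi/3) = 0.)
Dimension check: dim(rho) = sum (mult * dim) = 2*1 + 0*1 + 3*1 + 1*1 + 2*1 = 8 = chi_rho(e) = 8.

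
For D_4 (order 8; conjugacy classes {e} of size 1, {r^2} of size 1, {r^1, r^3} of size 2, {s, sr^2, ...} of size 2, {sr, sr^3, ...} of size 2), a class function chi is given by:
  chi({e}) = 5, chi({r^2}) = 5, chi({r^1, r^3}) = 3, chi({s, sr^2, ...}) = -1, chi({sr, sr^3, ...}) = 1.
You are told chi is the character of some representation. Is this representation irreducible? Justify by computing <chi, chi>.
Not irreducible (reducible): <chi, chi> = 9 > 1.

Details: <chi, chi> = (1/|G|) sum_C |C| * |chi(C)|^2 = (1/8)[1*|5|^2 + 1*|5|^2 + 2*|3|^2 + 2*|-1|^2 + 2*|1|^2]
  = (1/8)[(25) + (25) + (18) + (2) + (2)] = 72/8 = 9.
A character is irreducible iff <chi, chi> = 1, so this representation is reducible.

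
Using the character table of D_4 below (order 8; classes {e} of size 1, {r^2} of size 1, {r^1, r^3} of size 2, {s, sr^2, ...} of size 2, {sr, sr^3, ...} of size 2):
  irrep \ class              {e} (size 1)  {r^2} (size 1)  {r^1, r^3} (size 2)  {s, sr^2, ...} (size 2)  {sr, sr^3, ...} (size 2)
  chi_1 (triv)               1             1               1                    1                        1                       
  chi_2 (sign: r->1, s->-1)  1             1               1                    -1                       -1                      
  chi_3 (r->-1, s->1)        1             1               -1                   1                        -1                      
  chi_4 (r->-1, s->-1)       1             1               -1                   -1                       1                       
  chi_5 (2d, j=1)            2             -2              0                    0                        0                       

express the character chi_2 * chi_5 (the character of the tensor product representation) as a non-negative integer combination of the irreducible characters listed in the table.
chi_2 tensor chi_5 = chi_5 (all other irreducibles have multiplicity 0).

Reasoning: The character of a tensor product is the pointwise product (chi_2 * chi_5)(C) = chi_2(C) * chi_5(C):
  {e}: (1)*(2), {r^2}: (1)*(-2), {r^1, r^3}: (1)*(0), {s, sr^2, ...}: (-1)*(0), {sr, sr^3, ...}: (-1)*(0)
so (chi_2 * chi_5) takes values
  {e} -> 2, {r^2} -> -2, {r^1, r^3} -> 0, {s, sr^2, ...} -> 0, {sr, sr^3, ...} -> 0.
Now take the inner product of this character with each irreducible chi from the table, <chi_2*chi_5, chi> = (1/8) sum_C |C| (chi_2*chi_5)(C) conj(chi(C)):
  <chi_2*chi_5, chi_1> = (1/8)[1*(2)*conj(1) + 1*(-2)*conj(1) + 2*(0)*conj(1) + 2*(0)*conj(1) + 2*(0)*conj(1)]
      = (1/8)[(2) + (-2) + (0) + (0) + (0)] = 0/8 = 0
  <chi_2*chi_5, chi_2> = (1/8)[1*(2)*conj(1) + 1*(-2)*conj(1) + 2*(0)*conj(1) + 2*(0)*conj(-1) + 2*(0)*conj(-1)]
      = (1/8)[(2) + (-2) + (0) + (0) + (0)] = 0/8 = 0
  <chi_2*chi_5, chi_3> = (1/8)[1*(2)*conj(1) + 1*(-2)*conj(1) + 2*(0)*conj(-1) + 2*(0)*conj(1) + 2*(0)*conj(-1)]
      = (1/8)[(2) + (-2) + (0) + (0) + (0)] = 0/8 = 0
  <chi_2*chi_5, chi_4> = (1/8)[1*(2)*conj(1) + 1*(-2)*conj(1) + 2*(0)*conj(-1) + 2*(0)*conj(-1) + 2*(0)*conj(1)]
      = (1/8)[(2) + (-2) + (0) + (0) + (0)] = 0/8 = 0
  <chi_2*chi_5, chi_5> = (1/8)[1*(2)*conj(2) + 1*(-2)*conj(-2) + 2*(0)*conj(0) + 2*(0)*conj(0) + 2*(0)*conj(0)]
      = (1/8)[(4) + (4) + (0) + (0) + (0)] = 8/8 = 1
Hence the multiplicities are chi_5: 1. Dimension check: dim(chi_2)*dim(chi_5) = 1*2 = 2 and sum (mult * dim) = 1*2 = 2.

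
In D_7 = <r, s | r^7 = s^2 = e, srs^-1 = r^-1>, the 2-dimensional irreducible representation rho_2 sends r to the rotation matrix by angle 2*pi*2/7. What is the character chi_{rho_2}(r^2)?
chi_{rho_2}(r^2) = 2*cos(2*pi*2*2/7) = -2*cos(pi/7)

Explanation: rho_2(r^2) is rotation by angle 2*pi*2*2/7, whose trace is 2*cos(2*pi*2*2/7) = -2*cos(pi/7).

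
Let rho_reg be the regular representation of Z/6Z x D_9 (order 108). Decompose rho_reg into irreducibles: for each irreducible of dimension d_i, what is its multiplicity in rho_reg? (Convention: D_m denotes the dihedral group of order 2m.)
Each irreducible V_i of dimension d_i appears with multiplicity d_i, i.e. rho_reg = (direct sum over all irreducibles V_i) d_i V_i. The irreducible dimensions for Z/6Z x D_9 are 1, 1, 1, 1, 1, 1, 1, 1, 1, 1, 1, 1, 2, 2, 2, 2, 2, 2, 2, 2, 2, 2, 2, 2, 2, 2, 2, 2, 2, 2, 2, 2, 2, 2, 2, 2: 12 irreducibles of dimension 1, each with multiplicity 1; 24 irreducibles of dimension 2, each with multiplicity 2. Total dimension 12*1*1 + 24*2*2 = 108 = |G|.

Derivation: General theorem: in the regular representation of a finite group G, each irreducible appears with multiplicity equal to its dimension. Check: dim(rho_reg) = sum d_i^2 = 1 + 1 + 1 + 1 + 1 + 1 + 1 + 1 + 1 + 1 + 1 + 1 + 4 + 4 + 4 + 4 + 4 + 4 + 4 + 4 + 4 + 4 + 4 + 4 + 4 + 4 + 4 + 4 + 4 + 4 + 4 + 4 + 4 + 4 + 4 + 4 = 108 = |G|.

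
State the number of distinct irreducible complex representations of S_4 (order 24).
5

Details: The number of irreducible complex representations of a finite group equals its number of conjugacy classes. Conjugacy classes in S_4 correspond to cycle types, i.e. partitions of 4; there are p(4) = 5 of them, so S_4 (order 24) has exactly 5 irreducible complex representations.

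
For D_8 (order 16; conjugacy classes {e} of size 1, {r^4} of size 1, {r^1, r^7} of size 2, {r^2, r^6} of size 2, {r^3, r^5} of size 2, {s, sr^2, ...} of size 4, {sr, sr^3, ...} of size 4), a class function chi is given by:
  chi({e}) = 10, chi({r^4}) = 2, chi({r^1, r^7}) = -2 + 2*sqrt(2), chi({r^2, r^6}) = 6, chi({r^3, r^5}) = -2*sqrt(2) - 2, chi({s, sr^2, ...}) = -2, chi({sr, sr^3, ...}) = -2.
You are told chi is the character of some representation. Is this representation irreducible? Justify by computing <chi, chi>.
Not irreducible (reducible): <chi, chi> = 16 > 1.

Reasoning: <chi, chi> = (1/|G|) sum_C |C| * |chi(C)|^2 = (1/16)[1*|10|^2 + 1*|2|^2 + 2*|-2 + 2*sqrt(2)|^2 + 2*|6|^2 + 2*|-2*sqrt(2) - 2|^2 + 4*|-2|^2 + 4*|-2|^2]
  = (1/16)[(100) + (4) + (24 - 16*sqrt(2)) + (72) + (16*sqrt(2) + 24) + (16) + (16)] = 256/16 = 16.
A character is irreducible iff <chi, chi> = 1, so this representation is reducible.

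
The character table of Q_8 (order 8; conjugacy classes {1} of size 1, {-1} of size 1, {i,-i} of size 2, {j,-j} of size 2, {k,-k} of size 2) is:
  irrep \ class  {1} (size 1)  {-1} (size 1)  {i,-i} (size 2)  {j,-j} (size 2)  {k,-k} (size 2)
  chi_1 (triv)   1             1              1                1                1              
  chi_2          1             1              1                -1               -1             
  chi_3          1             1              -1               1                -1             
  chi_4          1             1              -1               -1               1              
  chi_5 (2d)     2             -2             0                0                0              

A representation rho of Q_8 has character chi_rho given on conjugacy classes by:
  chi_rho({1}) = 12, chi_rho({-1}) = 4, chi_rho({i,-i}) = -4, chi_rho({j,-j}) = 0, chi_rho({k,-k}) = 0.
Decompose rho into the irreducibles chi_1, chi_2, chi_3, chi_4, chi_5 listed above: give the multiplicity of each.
Multiplicities: chi_1: 1, chi_2: 1, chi_3: 3, chi_4: 3, chi_5: 2.

Working: Use <chi_rho, chi> = (1/|G|) sum_C |C| * chi_rho(C) * conj(chi(C)) with |G| = 8 for each irreducible chi in the table:
  <chi_rho, chi_1> = (1/8)[1*(12)*conj(1) + 1*(4)*conj(1) + 2*(-4)*conj(1) + 2*(0)*conj(1) + 2*(0)*conj(1)]
      = (1/8)[(12) + (4) + (-8) + (0) + (0)] = 8/8 = 1
  <chi_rho, chi_2> = (1/8)[1*(12)*conj(1) + 1*(4)*conj(1) + 2*(-4)*conj(1) + 2*(0)*conj(-1) + 2*(0)*conj(-1)]
      = (1/8)[(12) + (4) + (-8) + (0) + (0)] = 8/8 = 1
  <chi_rho, chi_3> = (1/8)[1*(12)*conj(1) + 1*(4)*conj(1) + 2*(-4)*conj(-1) + 2*(0)*conj(1) + 2*(0)*conj(-1)]
      = (1/8)[(12) + (4) + (8) + (0) + (0)] = 24/8 = 3
  <chi_rho, chi_4> = (1/8)[1*(12)*conj(1) + 1*(4)*conj(1) + 2*(-4)*conj(-1) + 2*(0)*conj(-1) + 2*(0)*conj(1)]
      = (1/8)[(12) + (4) + (8) + (0) + (0)] = 24/8 = 3
  <chi_rho, chi_5> = (1/8)[1*(12)*conj(2) + 1*(4)*conj(-2) + 2*(-4)*conj(0) + 2*(0)*conj(0) + 2*(0)*conj(0)]
      = (1/8)[(24) + (-8) + (0) + (0) + (0)] = 16/8 = 2
Dimension check: dim(rho) = sum (mult * dim) = 1*1 + 1*1 + 3*1 + 3*1 + 2*2 = 12 = chi_rho(e) = 12.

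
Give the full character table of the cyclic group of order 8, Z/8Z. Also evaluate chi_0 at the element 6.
Character table of Z/8Z (irreps indexed chi_0,...,chi_7 with chi_k(m) = zeta_8^(k*m), zeta_8 = exp(2*pi*i/8)):
  irrep \ class  {0} (size 1)  {1} (size 1)    {2} (size 1)  {3} (size 1)    {4} (size 1)  {5} (size 1)    {6} (size 1)  {7} (size 1)  
  chi_0          1             1               1             1               1             1               1             1             
  chi_1          1             exp(I*pi/4)     I             exp(3*I*pi/4)   -1            exp(-3*I*pi/4)  -I            exp(-I*pi/4)  
  chi_2          1             I               -1            -I              1             I               -1            -I            
  chi_3          1             exp(3*I*pi/4)   -I            exp(I*pi/4)     -1            exp(-I*pi/4)    I             exp(-3*I*pi/4)
  chi_4          1             -1              1             -1              1             -1              1             -1            
  chi_5          1             exp(-3*I*pi/4)  I             exp(-I*pi/4)    -1            exp(I*pi/4)     -I            exp(3*I*pi/4) 
  chi_6          1             -I              -1            I               1             -I              -1            I             
  chi_7          1             exp(-I*pi/4)    -I            exp(-3*I*pi/4)  -1            exp(3*I*pi/4)   I             exp(I*pi/4)   

Spot check: chi_0(6) = zeta_8^(0*6) = zeta_8^0 = 1.

Proof sketch: Z/8Z is abelian, so all 8 irreducible complex representations are 1-dimensional. They are given by chi_k(m) = zeta_8^(k*m) for k = 0,...,7. Row orthogonality: sum_m chi_k(m) conj(chi_l(m)) = 8 * [k = l].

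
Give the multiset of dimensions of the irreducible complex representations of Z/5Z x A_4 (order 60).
Dimensions: 1, 1, 1, 1, 1, 1, 1, 1, 1, 1, 1, 1, 1, 1, 1, 3, 3, 3, 3, 3

Details: There are 20 irreducibles (= number of conjugacy classes). Their dimensions d_i satisfy sum d_i^2 = |G| = 60: 1 + 1 + 1 + 1 + 1 + 1 + 1 + 1 + 1 + 1 + 1 + 1 + 1 + 1 + 1 + 9 + 9 + 9 + 9 + 9 = 60. (For the product with Z/5Z: each of the 5 1-dim characters of Z/5Z tensors with each irrep of A_4, giving 5 copies of each A_4-dimension.)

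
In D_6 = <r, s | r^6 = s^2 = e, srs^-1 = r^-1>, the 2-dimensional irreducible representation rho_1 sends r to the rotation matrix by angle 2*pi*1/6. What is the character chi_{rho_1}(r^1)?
chi_{rho_1}(r^1) = 2*cos(2*pi*1*1/6) = 1

Working: rho_1(r^1) is rotation by angle 2*pi*1*1/6, whose trace is 2*cos(2*pi*1*1/6) = 1.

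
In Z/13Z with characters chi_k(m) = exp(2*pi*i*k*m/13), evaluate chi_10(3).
chi_10(3) = zeta_13^30 = exp(8*I*pi/13)

Reasoning: chi_10(3) = zeta_13^(10*3) = zeta_13^30. Since zeta_13^13 = 1, this equals zeta_13^4 = exp(2*pi*i*4/13) = exp(8*I*pi/13).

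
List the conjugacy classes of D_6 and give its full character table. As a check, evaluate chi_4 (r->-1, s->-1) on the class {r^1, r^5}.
Conjugacy classes: {e} of size 1, {r^3} of size 1, {r^1, r^5} of size 2, {r^2, r^4} of size 2, {s, sr^2, ...} of size 3, {sr, sr^3, ...} of size 3.
Character table:
  irrep \ class              {e} (size 1)  {r^3} (size 1)  {r^1, r^5} (size 2)  {r^2, r^4} (size 2)  {s, sr^2, ...} (size 3)  {sr, sr^3, ...} (size 3)
  chi_1 (triv)               1             1               1                    1                    1                        1                       
  chi_2 (sign: r->1, s->-1)  1             1               1                    1                    -1                       -1                      
  chi_3 (r->-1, s->1)        1             -1              -1                   1                    1                        -1                      
  chi_4 (r->-1, s->-1)       1             -1              -1                   1                    -1                       1                       
  chi_5 (2d, j=1)            2             -2              1                    -1                   0                        0                       
  chi_6 (2d, j=2)            2             2               -1                   -1                   0                        0                       

Spot check: chi_4 (r->-1, s->-1) on {r^1, r^5} = -1.

Why: D_6 has order 2*6 = 12 with 6 conjugacy classes, hence 6 irreducibles. Sum of squared dims 1 + 1 + 1 + 1 + 4 + 4 = 12 = |G|. Linear characters come from the abelianisation; the 2-dimensional irreps have character r^k -> 2*cos(2*pi*j*k/6), reflections -> 0.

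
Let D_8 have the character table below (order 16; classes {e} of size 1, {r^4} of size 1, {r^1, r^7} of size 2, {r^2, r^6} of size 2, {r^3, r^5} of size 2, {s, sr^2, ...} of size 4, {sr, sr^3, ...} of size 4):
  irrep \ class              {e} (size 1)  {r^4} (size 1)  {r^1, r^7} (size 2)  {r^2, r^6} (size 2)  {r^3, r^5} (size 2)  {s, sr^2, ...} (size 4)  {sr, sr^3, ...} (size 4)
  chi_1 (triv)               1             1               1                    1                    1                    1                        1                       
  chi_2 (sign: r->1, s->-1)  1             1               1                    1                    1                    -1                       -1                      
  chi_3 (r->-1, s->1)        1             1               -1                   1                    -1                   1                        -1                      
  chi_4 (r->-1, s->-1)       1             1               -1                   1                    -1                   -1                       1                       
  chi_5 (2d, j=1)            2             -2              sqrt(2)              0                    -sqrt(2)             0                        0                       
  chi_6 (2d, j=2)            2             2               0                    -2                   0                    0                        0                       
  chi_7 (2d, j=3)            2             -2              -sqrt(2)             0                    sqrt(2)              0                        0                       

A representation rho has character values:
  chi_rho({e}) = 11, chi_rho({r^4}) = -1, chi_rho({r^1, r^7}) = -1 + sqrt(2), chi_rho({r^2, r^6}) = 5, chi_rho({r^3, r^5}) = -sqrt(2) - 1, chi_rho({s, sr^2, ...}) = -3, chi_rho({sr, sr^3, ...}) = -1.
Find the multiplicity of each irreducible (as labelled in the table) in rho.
Multiplicities: chi_1: 0, chi_2: 2, chi_3: 1, chi_4: 2, chi_5: 2, chi_6: 0, chi_7: 1.

Use <chi_rho, chi> = (1/|G|) sum_C |C| * chi_rho(C) * conj(chi(C)) with |G| = 16 for each irreducible chi in the table:
  <chi_rho, chi_1> = (1/16)[1*(11)*conj(1) + 1*(-1)*conj(1) + 2*(-1 + sqrt(2))*conj(1) + 2*(5)*conj(1) + 2*(-sqrt(2) - 1)*conj(1) + 4*(-3)*conj(1) + 4*(-1)*conj(1)]
      = (1/16)[(11) + (-1) + (-2 + 2*sqrt(2)) + (10) + (-2*sqrt(2) - 2) + (-12) + (-4)] = 0/16 = 0
  <chi_rho, chi_2> = (1/16)[1*(11)*conj(1) + 1*(-1)*conj(1) + 2*(-1 + sqrt(2))*conj(1) + 2*(5)*conj(1) + 2*(-sqrt(2) - 1)*conj(1) + 4*(-3)*conj(-1) + 4*(-1)*conj(-1)]
      = (1/16)[(11) + (-1) + (-2 + 2*sqrt(2)) + (10) + (-2*sqrt(2) - 2) + (12) + (4)] = 32/16 = 2
  <chi_rho, chi_3> = (1/16)[1*(11)*conj(1) + 1*(-1)*conj(1) + 2*(-1 + sqrt(2))*conj(-1) + 2*(5)*conj(1) + 2*(-sqrt(2) - 1)*conj(-1) + 4*(-3)*conj(1) + 4*(-1)*conj(-1)]
      = (1/16)[(11) + (-1) + (2 - 2*sqrt(2)) + (10) + (2 + 2*sqrt(2)) + (-12) + (4)] = 16/16 = 1
  <chi_rho, chi_4> = (1/16)[1*(11)*conj(1) + 1*(-1)*conj(1) + 2*(-1 + sqrt(2))*conj(-1) + 2*(5)*conj(1) + 2*(-sqrt(2) - 1)*conj(-1) + 4*(-3)*conj(-1) + 4*(-1)*conj(1)]
      = (1/16)[(11) + (-1) + (2 - 2*sqrt(2)) + (10) + (2 + 2*sqrt(2)) + (12) + (-4)] = 32/16 = 2
  <chi_rho, chi_5> = (1/16)[1*(11)*conj(2) + 1*(-1)*conj(-2) + 2*(-1 + sqrt(2))*conj(sqrt(2)) + 2*(5)*conj(0) + 2*(-sqrt(2) - 1)*conj(-sqrt(2)) + 4*(-3)*conj(0) + 4*(-1)*conj(0)]
      = (1/16)[(22) + (2) + (4 - 2*sqrt(2)) + (0) + (2*sqrt(2) + 4) + (0) + (0)] = 32/16 = 2
  <chi_rho, chi_6> = (1/16)[1*(11)*conj(2) + 1*(-1)*conj(2) + 2*(-1 + sqrt(2))*conj(0) + 2*(5)*conj(-2) + 2*(-sqrt(2) - 1)*conj(0) + 4*(-3)*conj(0) + 4*(-1)*conj(0)]
      = (1/16)[(22) + (-2) + (0) + (-20) + (0) + (0) + (0)] = 0/16 = 0
  <chi_rho, chi_7> = (1/16)[1*(11)*conj(2) + 1*(-1)*conj(-2) + 2*(-1 + sqrt(2))*conj(-sqrt(2)) + 2*(5)*conj(0) + 2*(-sqrt(2) - 1)*conj(sqrt(2)) + 4*(-3)*conj(0) + 4*(-1)*conj(0)]
      = (1/16)[(22) + (2) + (-4 + 2*sqrt(2)) + (0) + (-4 - 2*sqrt(2)) + (0) + (0)] = 16/16 = 1
Dimension check: dim(rho) = sum (mult * dim) = 0*1 + 2*1 + 1*1 + 2*1 + 2*2 + 0*2 + 1*2 = 11 = chi_rho(e) = 11.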